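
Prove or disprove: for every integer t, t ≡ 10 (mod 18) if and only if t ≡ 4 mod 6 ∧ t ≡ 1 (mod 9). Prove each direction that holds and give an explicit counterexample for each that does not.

(⟸) If t ≡ 4 (mod 6) and t ≡ 1 (mod 9), then by the Chinese remainder theorem t ≡ 10 (mod 18). This is exactly t ≡ 10 (mod 18).

(⟹) Suppose t ≡ 10 (mod 18); write t = 18j + 10. Since 6 ∣ 18, reducing mod 6 gives t ≡ 10 ≡ 4 (mod 6); since 9 ∣ 18, reducing mod 9 gives t ≡ 10 ≡ 1 (mod 9).

Both directions hold.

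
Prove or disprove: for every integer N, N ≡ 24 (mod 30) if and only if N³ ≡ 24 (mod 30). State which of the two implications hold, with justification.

Equivalent; both directions hold.

[⇐] Suppose N³ ≡ 24 (mod 30). The only residue r in {0, …, 29} with r³ ≡ 24 (mod 30) is r = 24, so N ≡ 24 (mod 30).

[⇒] Suppose N ≡ 24 (mod 30). Write N = 30j + 24. Then (30j + 24)³ = 27000j³ + 64800j² + 51840j + 13824 = 30(900j³ + 2160j² + 1728j + 460) + 24, so N³ ≡ 24 (mod 30).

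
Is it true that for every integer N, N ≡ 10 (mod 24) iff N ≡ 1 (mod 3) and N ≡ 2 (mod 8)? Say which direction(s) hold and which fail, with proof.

Both directions hold.

Converse. If N ≡ 1 (mod 3) and N ≡ 2 (mod 8), then by the Chinese remainder theorem N ≡ 10 (mod 24). This is exactly N ≡ 10 (mod 24).

Forward direction. Suppose N ≡ 10 (mod 24); write N = 24j + 10. Since 3 ∣ 24, reducing mod 3 gives N ≡ 10 ≡ 1 (mod 3); since 8 ∣ 24, reducing mod 8 gives N ≡ 10 ≡ 2 (mod 8).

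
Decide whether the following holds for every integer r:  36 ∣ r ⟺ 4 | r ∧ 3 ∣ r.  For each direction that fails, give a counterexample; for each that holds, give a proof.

(←) This fails: take r = 12. Both 4 ∣ 12 and 3 ∣ 12, yet 12 is not a multiple of 36 (since 12 = 0·36 + 12), so 36 ∤ 12.

(→) If 36 ∣ r, write r = 36q. Since 36 = 9·4, r = 4·(9q), so 4 ∣ r; and since 36 = 12·3, r = 3·(12q), so 3 ∣ r.

Only the forward direction holds.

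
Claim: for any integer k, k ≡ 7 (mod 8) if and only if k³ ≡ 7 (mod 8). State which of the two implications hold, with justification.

Both implications hold.

(⇒) Suppose k ≡ 7 (mod 8). Write k = 8j + 7. Then (8j + 7)³ = 512j³ + 1344j² + 1176j + 343 = 8(64j³ + 168j² + 147j + 42) + 7, so k³ ≡ 7 (mod 8).

(⇐) For the converse, argue contrapositively. If k ≢ 7 (mod 8), then k is congruent to one of 0, 1, 2, 3, 4, 5, 6 modulo 8, and these give k³ ≡ 0, 1, 0, 3, 0, 5, 0 respectively — never 7.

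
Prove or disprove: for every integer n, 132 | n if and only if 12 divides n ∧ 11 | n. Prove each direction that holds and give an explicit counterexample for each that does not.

The biconditional holds.

[⇐] Suppose 12 ∣ n and 11 ∣ n. Any common multiple of 12 and 11 is a multiple of their lcm; here gcd(12, 11) = 1, so lcm(12, 11) = 12·11 = 132, so 132 ∣ n.

[⇒] If 132 ∣ n, write n = 132q. Since 132 = 11·12, n = 12·(11q), so 12 ∣ n; and since 132 = 12·11, n = 11·(12q), so 11 ∣ n.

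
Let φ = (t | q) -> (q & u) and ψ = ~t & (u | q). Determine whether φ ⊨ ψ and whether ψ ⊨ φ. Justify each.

(⇒) This fails. Under u = F, q = F, t = F, the left side is true but the right side is false.

(⇐) This fails. Under u = F, q = T, t = F, the left side is false but the right side is true.

Neither implication holds.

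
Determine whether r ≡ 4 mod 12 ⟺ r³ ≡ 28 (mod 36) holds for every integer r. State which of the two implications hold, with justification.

(⇒) holds; (⇐) fails.

Forward direction. Suppose r ≡ 4 (mod 12). Working modulo 36, r ∈ {4, 16, 28}; for each such r, r³ ≡ 28 (mod 36).

Converse. This fails: take r = 10. Then 10³ = 1000 ≡ 28 (mod 36), yet 10 ≡ 10 (mod 12), not 4.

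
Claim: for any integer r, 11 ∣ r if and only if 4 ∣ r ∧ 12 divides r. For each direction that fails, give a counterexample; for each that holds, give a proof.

(⟹) This fails: take r = 11. Certainly 11 ∣ 11, but 4 ∤ 11.

(⟸) This fails: take r = 12. Both 4 ∣ 12 and 12 ∣ 12, yet 12 is not a multiple of 11 (since 12 = 1·11 + 1), so 11 ∤ 12.

Neither implication holds.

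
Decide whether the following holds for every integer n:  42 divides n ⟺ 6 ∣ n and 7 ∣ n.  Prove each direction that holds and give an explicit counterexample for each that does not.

(⇐) Suppose 6 ∣ n and 7 ∣ n. Any common multiple of 6 and 7 is a multiple of their lcm; here gcd(6, 7) = 1, so lcm(6, 7) = 6·7 = 42, so 42 ∣ n.

(⇒) If 42 ∣ n, write n = 42q. Since 42 = 7·6, n = 6·(7q), so 6 ∣ n; and since 42 = 6·7, n = 7·(6q), so 7 ∣ n.

Equivalent; both directions hold.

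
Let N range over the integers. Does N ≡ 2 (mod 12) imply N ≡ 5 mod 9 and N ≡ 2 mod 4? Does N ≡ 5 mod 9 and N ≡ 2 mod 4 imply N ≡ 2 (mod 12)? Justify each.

(⇒) This fails: N = 2 gives 2 ≡ 2 (mod 12) but 2 ≡ 2 (mod 9), so the conjunction on the right does not hold.

(⇐) Conversely, if N ≡ 5 (mod 9) and N ≡ 2 (mod 4), then by the Chinese remainder theorem N ≡ 14 (mod 36). Since 14 ≡ 2 (mod 12) and 12 ∣ 36, we get N ≡ 2 (mod 12).

(⇒) fails; (⇐) holds.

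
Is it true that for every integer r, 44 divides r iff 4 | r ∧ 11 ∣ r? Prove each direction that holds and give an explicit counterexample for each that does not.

Both directions hold; the statement is true.

(⟹) If 44 ∣ r, write r = 44q. Since 44 = 11·4, r = 4·(11q), so 4 ∣ r; and since 44 = 4·11, r = 11·(4q), so 11 ∣ r.

(⟸) Suppose 4 ∣ r and 11 ∣ r. Any common multiple of 4 and 11 is a multiple of their lcm; here gcd(4, 11) = 1, so lcm(4, 11) = 4·11 = 44, so 44 ∣ r.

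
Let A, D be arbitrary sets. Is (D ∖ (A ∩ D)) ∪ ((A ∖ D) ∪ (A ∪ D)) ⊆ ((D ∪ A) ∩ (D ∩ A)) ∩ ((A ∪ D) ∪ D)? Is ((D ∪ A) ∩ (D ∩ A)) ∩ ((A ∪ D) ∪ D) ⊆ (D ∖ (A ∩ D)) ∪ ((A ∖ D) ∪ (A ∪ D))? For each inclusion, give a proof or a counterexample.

Only the reverse inclusion holds.

(⊆) This inclusion fails. Take A = {1}, D = ∅; then 1 ∈ (D ∖ (A ∩ D)) ∪ ((A ∖ D) ∪ (A ∪ D)) but 1 ∉ ((D ∪ A) ∩ (D ∩ A)) ∩ ((A ∪ D) ∪ D).

(⊇) Let x ∈ ((D ∪ A) ∩ (D ∩ A)) ∩ ((A ∪ D) ∪ D). Then x ∈ A ∩ D, from which x ∈ (D ∖ (A ∩ D)) ∪ ((A ∖ D) ∪ (A ∪ D)).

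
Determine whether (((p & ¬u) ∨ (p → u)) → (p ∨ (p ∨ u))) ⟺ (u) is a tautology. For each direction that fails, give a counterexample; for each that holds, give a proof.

Only the reverse direction holds.

Forward direction. This fails. Under p = T, u = F, the left side is true but the right side is false.

Converse. Assume the antecedent. If p is true, the consequent reduces to true regardless of the other variables. If p is false, the antecedent forces (p = F, u = T), and the consequent holds there. Either way the consequent holds.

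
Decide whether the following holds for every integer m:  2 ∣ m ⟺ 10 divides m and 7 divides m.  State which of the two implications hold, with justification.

Only the converse holds.

(→) This fails: take m = 2. Certainly 2 ∣ 2, but 10 ∤ 2.

(←) Suppose 10 ∣ m and 7 ∣ m. Any common multiple of 10 and 7 is a multiple of their lcm; here gcd(10, 7) = 1, so lcm(10, 7) = 10·7 = 70, so 70 ∣ m. Since 2 ∣ 70, it follows that 2 ∣ m.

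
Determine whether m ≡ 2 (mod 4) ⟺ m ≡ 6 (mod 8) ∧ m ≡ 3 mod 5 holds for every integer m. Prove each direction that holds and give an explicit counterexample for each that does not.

(→) This fails: m = 2 gives 2 ≡ 2 (mod 4) but 2 ≡ 2 (mod 8), so the conjunction on the right does not hold.

(←) Conversely, if m ≡ 6 (mod 8) and m ≡ 3 (mod 5), then by the Chinese remainder theorem m ≡ 38 (mod 40). Since 38 ≡ 2 (mod 4) and 4 ∣ 40, we get m ≡ 2 (mod 4).

(⇒) fails; (⇐) holds.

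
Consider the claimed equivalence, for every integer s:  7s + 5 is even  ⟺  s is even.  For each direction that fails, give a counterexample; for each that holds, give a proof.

Neither implication holds.

(→) This fails: s = 3 gives 7s + 5 = 26, which is even, but 3 is odd, not even.

(←) This also fails: s = 6 is even, but 7s + 5 = 47 is odd, not even.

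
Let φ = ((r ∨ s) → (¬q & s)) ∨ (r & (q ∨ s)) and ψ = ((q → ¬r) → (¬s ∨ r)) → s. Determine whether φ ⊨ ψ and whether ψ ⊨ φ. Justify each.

(⇒) This fails. Under r = F, s = F, q = F, the left side is true but the right side is false.

(⇐) This fails. Under r = F, s = T, q = T, the left side is false but the right side is true.

(⇒) fails and (⇐) fails.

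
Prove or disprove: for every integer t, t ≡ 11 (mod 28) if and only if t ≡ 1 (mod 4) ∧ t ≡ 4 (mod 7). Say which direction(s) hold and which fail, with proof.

[⇒] This fails: t = 11 gives 11 ≡ 11 (mod 28) but 11 ≡ 3 (mod 4), so the conjunction on the right does not hold.

[⇐] This fails: t = 25 satisfies both congruences on the right (25 ≡ 1 mod 4 and 25 ≡ 4 mod 7) yet 25 ≡ 25 (mod 28), not 11.

(⇒) fails and (⇐) fails.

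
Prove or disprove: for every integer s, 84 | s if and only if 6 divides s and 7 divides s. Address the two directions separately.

The forward direction holds; the converse fails.

Forward direction. If 84 ∣ s, write s = 84q. Since 84 = 14·6, s = 6·(14q), so 6 ∣ s; and since 84 = 12·7, s = 7·(12q), so 7 ∣ s.

Converse. This fails: take s = 42. Both 6 ∣ 42 and 7 ∣ 42, yet 42 is not a multiple of 84 (since 42 = 0·84 + 42), so 84 ∤ 42.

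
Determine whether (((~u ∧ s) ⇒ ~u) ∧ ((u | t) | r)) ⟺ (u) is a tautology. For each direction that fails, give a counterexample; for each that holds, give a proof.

(⟹) This fails. Under u = F, r = T, t = F, s = F, the left side is true but the right side is false.

(⟸) Assume the antecedent. If u is true, the consequent reduces to true regardless of the other variables. If u is false, the antecedent cannot hold. Either way the consequent holds.

(⇒) fails; (⇐) holds.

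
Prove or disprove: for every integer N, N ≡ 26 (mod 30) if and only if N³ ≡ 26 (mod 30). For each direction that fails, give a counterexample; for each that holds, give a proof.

Both implications hold.

[⇒] Suppose N ≡ 26 (mod 30). Write N = 30j + 26. Then (30j + 26)³ = 27000j³ + 70200j² + 60840j + 17576 = 30(900j³ + 2340j² + 2028j + 585) + 26, so N³ ≡ 26 (mod 30).

[⇐] Conversely, suppose N³ ≡ 26 (mod 30). The only residue r in {0, …, 29} with r³ ≡ 26 (mod 30) is r = 26, so N ≡ 26 (mod 30).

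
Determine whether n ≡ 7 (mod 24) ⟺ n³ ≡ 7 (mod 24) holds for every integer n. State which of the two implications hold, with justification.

Equivalent; both directions hold.

[⇒] Suppose n ≡ 7 (mod 24). Write n = 24j + 7. Then (24j + 7)³ = 13824j³ + 12096j² + 3528j + 343 = 24(576j³ + 504j² + 147j + 14) + 7, so n³ ≡ 7 (mod 24).

[⇐] Conversely, suppose n³ ≡ 7 (mod 24). The only residue r in {0, …, 23} with r³ ≡ 7 (mod 24) is r = 7, so n ≡ 7 (mod 24).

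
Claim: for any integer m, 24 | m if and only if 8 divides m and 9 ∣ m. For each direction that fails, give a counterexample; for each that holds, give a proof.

Only the reverse direction holds.

[⇐] Suppose 8 ∣ m and 9 ∣ m. Any common multiple of 8 and 9 is a multiple of their lcm; here gcd(8, 9) = 1, so lcm(8, 9) = 8·9 = 72, so 72 ∣ m. Since 24 ∣ 72, it follows that 24 ∣ m.

[⇒] This fails: take m = 24. Certainly 24 ∣ 24, but 9 ∤ 24.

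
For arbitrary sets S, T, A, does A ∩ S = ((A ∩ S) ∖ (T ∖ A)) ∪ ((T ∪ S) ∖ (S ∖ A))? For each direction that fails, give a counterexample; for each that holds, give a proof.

The sets are not equal: only the forward inclusion holds.

(⟹) Let x ∈ A ∩ S. Then either x ∈ S ∩ A and x ∉ T; or x ∈ S ∩ T ∩ A. In each case x ∈ ((A ∩ S) ∖ (T ∖ A)) ∪ ((T ∪ S) ∖ (S ∖ A)), so A ∩ S ⊆ ((A ∩ S) ∖ (T ∖ A)) ∪ ((T ∪ S) ∖ (S ∖ A)).

(⟸) This inclusion fails. Take S = ∅, T = {1}, A = ∅; then 1 ∈ ((A ∩ S) ∖ (T ∖ A)) ∪ ((T ∪ S) ∖ (S ∖ A)) but 1 ∉ A ∩ S.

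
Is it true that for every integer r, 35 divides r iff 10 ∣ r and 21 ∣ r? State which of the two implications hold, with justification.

The forward direction fails; the converse holds.

Forward direction. This fails: take r = 35. Certainly 35 ∣ 35, but 10 ∤ 35.

Converse. Suppose 10 ∣ r and 21 ∣ r. Any common multiple of 10 and 21 is a multiple of their lcm; here gcd(10, 21) = 1, so lcm(10, 21) = 10·21 = 210, so 210 ∣ r. Since 35 ∣ 210, it follows that 35 ∣ r.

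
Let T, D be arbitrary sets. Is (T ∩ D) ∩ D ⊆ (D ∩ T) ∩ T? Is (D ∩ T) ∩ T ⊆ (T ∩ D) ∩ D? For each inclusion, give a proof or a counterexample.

The two sets are equal.

(⟸) Let x ∈ (D ∩ T) ∩ T. Then x ∈ T ∩ D, from which x ∈ (T ∩ D) ∩ D.

(⟹) Let x ∈ (T ∩ D) ∩ D. Then x ∈ T ∩ D, from which x ∈ (D ∩ T) ∩ T.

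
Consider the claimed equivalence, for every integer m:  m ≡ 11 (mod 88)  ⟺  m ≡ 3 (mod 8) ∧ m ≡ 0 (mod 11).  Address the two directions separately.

(⟸) If m ≡ 3 (mod 8) and m ≡ 0 (mod 11), then by the Chinese remainder theorem m ≡ 11 (mod 88). This is exactly m ≡ 11 (mod 88).

(⟹) Suppose m ≡ 11 (mod 88); write m = 88j + 11. Since 8 ∣ 88, reducing mod 8 gives m ≡ 11 ≡ 3 (mod 8); since 11 ∣ 88, reducing mod 11 gives m ≡ 11 ≡ 0 (mod 11).

Both implications hold.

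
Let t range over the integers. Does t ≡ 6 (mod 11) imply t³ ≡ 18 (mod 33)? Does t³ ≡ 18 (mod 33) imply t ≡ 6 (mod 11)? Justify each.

(→) This fails: take t = 17. Then 17 ≡ 6 (mod 11), but 17³ = 4913 ≡ 29 (mod 33), not 18.

(←) Conversely, the residues r modulo 33 with r³ ≡ 18 (mod 33) are exactly {6}, and each is ≡ 6 (mod 11).

The forward direction fails; the converse holds.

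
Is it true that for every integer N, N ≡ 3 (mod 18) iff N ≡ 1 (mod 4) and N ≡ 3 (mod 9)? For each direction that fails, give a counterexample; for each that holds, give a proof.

Converse. If N ≡ 1 (mod 4) and N ≡ 3 (mod 9), then by the Chinese remainder theorem N ≡ 21 (mod 36). Since 21 ≡ 3 (mod 18) and 18 ∣ 36, we get N ≡ 3 (mod 18).

Forward direction. This fails: N = 3 gives 3 ≡ 3 (mod 18) but 3 ≡ 3 (mod 4), so the conjunction on the right does not hold.

The forward direction fails; the converse holds.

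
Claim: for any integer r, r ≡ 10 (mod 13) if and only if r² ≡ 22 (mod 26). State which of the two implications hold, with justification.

(⇒) This fails: take r = 23. Then 23 ≡ 10 (mod 13), but 23² = 529 ≡ 9 (mod 26), not 22.

(⇐) This fails: take r = 16. Then 16² = 256 ≡ 22 (mod 26), yet 16 ≡ 3 (mod 13), not 10.

(⇒) fails and (⇐) fails.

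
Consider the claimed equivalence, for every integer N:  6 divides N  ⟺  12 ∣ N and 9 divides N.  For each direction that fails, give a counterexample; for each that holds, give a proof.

(⟹) This fails: take N = 6. Certainly 6 ∣ 6, but 12 ∤ 6.

(⟸) Suppose 12 ∣ N and 9 ∣ N. Any common multiple of 12 and 9 is a multiple of their lcm; here lcm(12, 9) = 12·9/gcd(12, 9) = 108/3 = 36, so 36 ∣ N. Since 6 ∣ 36, it follows that 6 ∣ N.

The forward direction fails; the converse holds.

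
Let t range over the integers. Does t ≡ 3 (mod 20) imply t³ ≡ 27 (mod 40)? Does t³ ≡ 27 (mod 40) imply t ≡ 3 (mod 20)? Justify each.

The forward direction fails; the converse holds.

(⟹) This fails: take t = 23. Then 23 ≡ 3 (mod 20), but 23³ = 12167 ≡ 7 (mod 40), not 27.

(⟸) Conversely, the residues r modulo 40 with r³ ≡ 27 (mod 40) are exactly {3}, and each is ≡ 3 (mod 20).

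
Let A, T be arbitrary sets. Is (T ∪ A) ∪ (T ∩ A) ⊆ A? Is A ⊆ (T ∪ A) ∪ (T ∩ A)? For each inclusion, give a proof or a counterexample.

(⊆) fails; (⊇) holds.

(⊆) This inclusion fails. Take A = ∅, T = {1}; then 1 ∈ (T ∪ A) ∪ (T ∩ A) but 1 ∉ A.

(⊇) Let x ∈ A. Then either x ∈ A and x ∉ T; or x ∈ A ∩ T. In each case x ∈ (T ∪ A) ∪ (T ∩ A), so A ⊆ (T ∪ A) ∪ (T ∩ A).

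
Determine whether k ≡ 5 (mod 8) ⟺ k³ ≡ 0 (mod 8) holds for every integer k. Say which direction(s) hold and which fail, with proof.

[⇒] This fails: take k = 5. Then 5 ≡ 5 (mod 8), but 5³ = 125 ≡ 5 (mod 8), not 0.

[⇐] This fails: take k = 0. Then 0³ = 0 ≡ 0 (mod 8), yet 0 ≡ 0 (mod 8), not 5.

(⇒) fails and (⇐) fails.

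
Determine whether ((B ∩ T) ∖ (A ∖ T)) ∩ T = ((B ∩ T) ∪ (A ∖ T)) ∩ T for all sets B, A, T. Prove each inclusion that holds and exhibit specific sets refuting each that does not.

Both inclusions hold; the sets are equal.

(⊆) Let x ∈ ((B ∩ T) ∖ (A ∖ T)) ∩ T. Then either x ∈ B ∩ T and x ∉ A; or x ∈ B ∩ A ∩ T. In each case x ∈ ((B ∩ T) ∪ (A ∖ T)) ∩ T, so ((B ∩ T) ∖ (A ∖ T)) ∩ T ⊆ ((B ∩ T) ∪ (A ∖ T)) ∩ T.

(⊇) Let x ∈ ((B ∩ T) ∪ (A ∖ T)) ∩ T. Then either x ∈ B ∩ T and x ∉ A; or x ∈ B ∩ A ∩ T. In each case x ∈ ((B ∩ T) ∖ (A ∖ T)) ∩ T, so ((B ∩ T) ∪ (A ∖ T)) ∩ T ⊆ ((B ∩ T) ∖ (A ∖ T)) ∩ T.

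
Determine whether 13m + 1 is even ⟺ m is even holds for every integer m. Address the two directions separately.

(⟹) This fails: m = 3 gives 13m + 1 = 40, which is even, but 3 is odd, not even.

(⟸) This also fails: m = 0 is even, but 13m + 1 = 1 is odd, not even.

Both directions fail.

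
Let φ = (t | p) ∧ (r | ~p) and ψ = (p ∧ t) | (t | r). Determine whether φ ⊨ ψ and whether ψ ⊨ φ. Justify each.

Only the forward direction holds.

(⇒) Assume the antecedent. If t is true, (p ∧ t) | (t | r) reduces to true regardless of the other variables. If t is false, the antecedent forces (t = F, r = T, p = T), and (p ∧ t) | (t | r) holds there. Either way (p ∧ t) | (t | r) holds.

(⇐) This fails. Under t = F, r = T, p = F, the left side is false but the right side is true.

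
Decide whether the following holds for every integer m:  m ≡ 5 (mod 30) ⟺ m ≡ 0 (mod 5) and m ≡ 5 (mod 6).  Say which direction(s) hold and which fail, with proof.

[⇒] Suppose m ≡ 5 (mod 30); write m = 30j + 5. Since 5 ∣ 30, reducing mod 5 gives m ≡ 5 ≡ 0 (mod 5); since 6 ∣ 30, reducing mod 6 gives m ≡ 5 (mod 6).

[⇐] Conversely, if m ≡ 0 (mod 5) and m ≡ 5 (mod 6), then by the Chinese remainder theorem m ≡ 5 (mod 30). This is exactly m ≡ 5 (mod 30).

Equivalent; both directions hold.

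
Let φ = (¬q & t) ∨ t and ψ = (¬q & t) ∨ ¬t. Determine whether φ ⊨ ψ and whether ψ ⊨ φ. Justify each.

Neither implication holds.

(→) This fails. Under t = T, q = T, the left side is true but the right side is false.

(←) This fails. Under t = F, q = F, the left side is false but the right side is true.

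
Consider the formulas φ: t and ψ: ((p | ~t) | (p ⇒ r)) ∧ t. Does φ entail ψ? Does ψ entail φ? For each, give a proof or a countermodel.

Both directions hold.

Forward direction. Assume the antecedent. If r is true, the antecedent forces (r = T, t = T, p = F) or (r = T, t = T, p = T), and ((p | ~t) | (p ⇒ r)) ∧ t holds there. If r is false, the antecedent forces (r = F, t = T, p = F) or (r = F, t = T, p = T), and ((p | ~t) | (p ⇒ r)) ∧ t holds there. Either way ((p | ~t) | (p ⇒ r)) ∧ t holds.

Converse. Assume the antecedent. If r is true, the antecedent forces (r = T, t = T, p = F) or (r = T, t = T, p = T), and t holds there. If r is false, the antecedent forces (r = F, t = T, p = F) or (r = F, t = T, p = T), and t holds there. Either way t holds.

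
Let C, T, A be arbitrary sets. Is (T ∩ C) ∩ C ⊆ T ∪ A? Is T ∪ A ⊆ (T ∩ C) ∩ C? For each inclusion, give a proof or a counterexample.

(⊆) holds; (⊇) fails.

Forward inclusion. Let x ∈ (T ∩ C) ∩ C. Then either x ∈ C ∩ T and x ∉ A; or x ∈ C ∩ T ∩ A. In each case x ∈ T ∪ A, so (T ∩ C) ∩ C ⊆ T ∪ A.

Reverse inclusion. This inclusion fails. Take C = ∅, T = {1}, A = ∅; then 1 ∈ T ∪ A but 1 ∉ (T ∩ C) ∩ C.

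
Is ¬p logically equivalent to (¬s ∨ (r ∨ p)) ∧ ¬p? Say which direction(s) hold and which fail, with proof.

Not equivalent: only (⇐) holds.

(⇐) Assume the antecedent. If p is true, the antecedent cannot hold. If p is false, ¬p reduces to true regardless of the other variables. Either way ¬p holds.

(⇒) This fails. Under p = F, r = F, s = T, the left side is true but the right side is false.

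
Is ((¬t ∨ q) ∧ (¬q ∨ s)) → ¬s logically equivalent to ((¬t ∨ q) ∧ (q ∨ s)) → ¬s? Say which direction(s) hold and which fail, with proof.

(⇒) Assume the antecedent. If s is true, the antecedent forces (s = T, q = F, t = T), and ((¬t ∨ q) ∧ (q ∨ s)) → ¬s holds there. If s is false, ((¬t ∨ q) ∧ (q ∨ s)) → ¬s reduces to true regardless of the other variables. Either way ((¬t ∨ q) ∧ (q ∨ s)) → ¬s holds.

(⇐) Assume the antecedent. If s is true, the antecedent forces (s = T, q = F, t = T), and ((¬t ∨ q) ∧ (¬q ∨ s)) → ¬s holds there. If s is false, ((¬t ∨ q) ∧ (¬q ∨ s)) → ¬s reduces to true regardless of the other variables. Either way ((¬t ∨ q) ∧ (¬q ∨ s)) → ¬s holds.

Both implications hold.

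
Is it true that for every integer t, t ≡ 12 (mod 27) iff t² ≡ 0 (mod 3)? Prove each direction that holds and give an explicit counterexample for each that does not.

(→) Suppose t ≡ 12 (mod 27). Then t² ≡ 12² = 144 (mod 27), and since 3 ∣ 27, also t² ≡ 0 (mod 3).

(←) This fails: take t = 0. Then 0² = 0 ≡ 0 (mod 3), yet 0 ≡ 0 (mod 27), not 12.

Only the forward direction holds.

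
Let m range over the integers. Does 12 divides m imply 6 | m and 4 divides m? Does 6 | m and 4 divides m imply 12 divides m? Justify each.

Both directions hold; the statement is true.

Forward direction. If 12 ∣ m, write m = 12q. Since 12 = 2·6, m = 6·(2q), so 6 ∣ m; and since 12 = 3·4, m = 4·(3q), so 4 ∣ m.

Converse. Suppose 6 ∣ m and 4 ∣ m. Any common multiple of 6 and 4 is a multiple of their lcm; here lcm(6, 4) = 6·4/gcd(6, 4) = 24/2 = 12, so 12 ∣ m.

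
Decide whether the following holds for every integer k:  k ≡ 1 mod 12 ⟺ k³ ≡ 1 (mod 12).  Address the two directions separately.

Converse. Suppose k³ ≡ 1 (mod 12). The only residue r in {0, …, 11} with r³ ≡ 1 (mod 12) is r = 1, so k ≡ 1 (mod 12).

Forward direction. Suppose k ≡ 1 mod 12. Write k = 12j + 1. Then (12j + 1)³ = 1728j³ + 432j² + 36j + 1 = 12(144j³ + 36j² + 3j) + 1, so k³ ≡ 1 (mod 12).

Both implications hold.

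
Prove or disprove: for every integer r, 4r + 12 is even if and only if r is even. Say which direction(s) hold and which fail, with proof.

The forward direction fails; the converse holds.

(⇒) This fails: take r = 5. Then 4r + 12 = 32, which is even, yet r = 5 is odd, not even.

(⇐) Suppose r is even. Since 4 is even, 4r is even for every r, so 4r + 12 has the same parity as 12, which is even. Hence 4r + 12 is even.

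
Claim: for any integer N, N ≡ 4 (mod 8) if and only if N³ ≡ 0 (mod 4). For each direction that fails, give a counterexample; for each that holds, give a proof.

The forward direction holds; the converse fails.

(⟹) Suppose N ≡ 4 (mod 8). Then N³ ≡ 4³ = 64 (mod 8), and since 4 ∣ 8, also N³ ≡ 0 (mod 4).

(⟸) This fails: take N = 0. Then 0³ = 0 ≡ 0 (mod 4), yet 0 ≡ 0 (mod 8), not 4.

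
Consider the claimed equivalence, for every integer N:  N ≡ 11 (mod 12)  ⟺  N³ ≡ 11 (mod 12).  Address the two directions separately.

The biconditional holds.

Converse. For the converse, argue contrapositively. If N ≢ 11 (mod 12), then N is congruent to one of 0, 1, 2, 3, 4, 5, 6, 7, 8, 9, 10 modulo 12, and these give N³ ≡ 0, 1, 8, 3, 4, 5, 0, 7, 8, 9, 4 respectively — never 11.

Forward direction. Suppose N ≡ 11 (mod 12). Write N = 12j + 11. Then (12j + 11)³ = 1728j³ + 4752j² + 4356j + 1331 = 12(144j³ + 396j² + 363j + 110) + 11, so N³ ≡ 11 (mod 12).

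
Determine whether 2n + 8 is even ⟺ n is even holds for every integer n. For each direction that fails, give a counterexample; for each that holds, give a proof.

Converse. Suppose n is even. Since 2 is even, 2n is even for every n, so 2n + 8 has the same parity as 8, which is even. Hence 2n + 8 is even.

Forward direction. This fails: take n = 7. Then 2n + 8 = 22, which is even, yet n = 7 is odd, not even.

Only the reverse direction holds.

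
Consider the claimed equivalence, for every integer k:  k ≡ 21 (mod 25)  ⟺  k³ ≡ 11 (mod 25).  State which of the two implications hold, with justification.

[⇒] Suppose k ≡ 21 (mod 25). Write k = 25j + 21. Then (25j + 21)³ = 15625j³ + 39375j² + 33075j + 9261 = 25(625j³ + 1575j² + 1323j + 370) + 11, so k³ ≡ 11 (mod 25).

[⇐] Conversely, suppose k³ ≡ 11 (mod 25). The only residue r in {0, …, 24} with r³ ≡ 11 (mod 25) is r = 21, so k ≡ 21 (mod 25).

Both directions hold; the statement is true.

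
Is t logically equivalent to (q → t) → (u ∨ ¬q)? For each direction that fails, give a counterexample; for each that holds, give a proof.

(⇒) This fails. Under t = T, q = T, u = F, the left side is true but the right side is false.

(⇐) This fails. Under t = F, q = F, u = F, the left side is false but the right side is true.

(⇒) fails and (⇐) fails.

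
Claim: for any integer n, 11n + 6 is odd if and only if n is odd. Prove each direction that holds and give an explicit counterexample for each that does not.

Both directions hold.

[⇐] Suppose n is odd; write n = 2j + 1. Then 11n + 6 = 11·(2j + 1) + 6 = 2·11j + 17, which is odd.

[⇒] Suppose 11n + 6 is odd. Since 11 is odd, 11n and n have the same parity, so 11n + 6 ≡ n + 6 (mod 2). As 6 is even, 11n + 6 is odd exactly when n is odd. Thus n is odd.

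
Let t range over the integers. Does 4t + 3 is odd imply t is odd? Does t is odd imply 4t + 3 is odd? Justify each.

(⇒) fails; (⇐) holds.

Converse. Suppose t is odd. Since 4 is even, 4t is even for every t, so 4t + 3 has the same parity as 3, which is odd. Hence 4t + 3 is odd.

Forward direction. This fails: take t = 0. Then 4t + 3 = 3, which is odd, yet t = 0 is even, not odd.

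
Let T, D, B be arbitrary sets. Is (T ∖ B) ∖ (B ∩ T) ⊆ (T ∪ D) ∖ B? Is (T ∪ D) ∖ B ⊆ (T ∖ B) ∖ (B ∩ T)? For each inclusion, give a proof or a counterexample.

The sets are not equal: only the forward inclusion holds.

(⊆) Let x ∈ (T ∖ B) ∖ (B ∩ T). Then either x ∈ T and x ∉ D, B; or x ∈ T ∩ D and x ∉ B. In each case x ∈ (T ∪ D) ∖ B, so (T ∖ B) ∖ (B ∩ T) ⊆ (T ∪ D) ∖ B.

(⊇) This inclusion fails. Take T = ∅, D = {1}, B = ∅; then 1 ∈ (T ∪ D) ∖ B but 1 ∉ (T ∖ B) ∖ (B ∩ T).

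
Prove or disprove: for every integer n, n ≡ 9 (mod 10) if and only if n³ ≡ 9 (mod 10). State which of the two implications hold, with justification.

Equivalent; both directions hold.

[⇒] Suppose n ≡ 9 (mod 10). Write n = 10j + 9. Then (10j + 9)³ = 1000j³ + 2700j² + 2430j + 729 = 10(100j³ + 270j² + 243j + 72) + 9, so n³ ≡ 9 (mod 10).

[⇐] Conversely, suppose n³ ≡ 9 (mod 10). The only residue r in {0, …, 9} with r³ ≡ 9 (mod 10) is r = 9, so n ≡ 9 (mod 10).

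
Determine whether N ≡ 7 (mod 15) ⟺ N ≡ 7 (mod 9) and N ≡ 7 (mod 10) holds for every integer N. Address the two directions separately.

Not equivalent: only (⇐) holds.

(⟹) This fails: N = 67 gives 67 ≡ 7 (mod 15) but 67 ≡ 4 (mod 9), so the conjunction on the right does not hold.

(⟸) Conversely, if N ≡ 7 (mod 9) and N ≡ 7 (mod 10), then by the Chinese remainder theorem N ≡ 7 (mod 90). Since 7 ≡ 7 (mod 15) and 15 ∣ 90, we get N ≡ 7 (mod 15).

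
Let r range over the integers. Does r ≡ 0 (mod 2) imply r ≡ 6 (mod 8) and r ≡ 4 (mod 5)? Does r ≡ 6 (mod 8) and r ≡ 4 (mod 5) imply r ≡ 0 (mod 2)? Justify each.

(⟹) This fails: r = 0 gives 0 ≡ 0 (mod 2) but 0 ≡ 0 (mod 8), so the conjunction on the right does not hold.

(⟸) Conversely, if r ≡ 6 (mod 8) and r ≡ 4 (mod 5), then by the Chinese remainder theorem r ≡ 14 (mod 40). Since 14 ≡ 0 (mod 2) and 2 ∣ 40, we get r ≡ 0 (mod 2).

Only the reverse direction holds.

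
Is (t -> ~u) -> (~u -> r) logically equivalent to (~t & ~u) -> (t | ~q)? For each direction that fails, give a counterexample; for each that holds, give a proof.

[⇒] This fails. Under t = F, q = T, r = T, u = F, the left side is true but the right side is false.

[⇐] This fails. Under t = F, q = F, r = F, u = F, the left side is false but the right side is true.

(⇒) fails and (⇐) fails.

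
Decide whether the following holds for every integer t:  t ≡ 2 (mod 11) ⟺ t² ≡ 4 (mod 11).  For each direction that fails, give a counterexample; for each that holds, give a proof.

Forward direction. Suppose t ≡ 2 (mod 11). Write t = 11j + 2. Then (11j + 2)² = 121j² + 44j + 4 = 11(11j² + 4j) + 4, so t² ≡ 4 (mod 11).

Converse. This fails: take t = 9. Then 9² = 81 ≡ 4 (mod 11), yet 9 ≡ 9 (mod 11), not 2.

(⇒) holds; (⇐) fails.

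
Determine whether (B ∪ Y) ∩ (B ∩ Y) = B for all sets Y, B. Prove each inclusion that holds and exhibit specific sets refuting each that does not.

Only the forward inclusion holds.

Forward inclusion. Let x ∈ (B ∪ Y) ∩ (B ∩ Y). Then x ∈ Y ∩ B, from which x ∈ B.

Reverse inclusion. This inclusion fails. Take Y = ∅, B = {1}; then 1 ∈ B but 1 ∉ (B ∪ Y) ∩ (B ∩ Y).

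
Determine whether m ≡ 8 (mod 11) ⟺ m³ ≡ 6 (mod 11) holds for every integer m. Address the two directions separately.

Both directions hold; the statement is true.

[⇐] For the converse, argue contrapositively. If m ≢ 8 (mod 11), then m is congruent to one of 0, 1, 2, 3, 4, 5, 6, 7, 9, 10 modulo 11, and these give m³ ≡ 0, 1, 8, 5, 9, 4, 7, 2, 3, 10 respectively — never 6.

[⇒] Suppose m ≡ 8 (mod 11). Write m = 11j + 8. Then (11j + 8)³ = 1331j³ + 2904j² + 2112j + 512 = 11(121j³ + 264j² + 192j + 46) + 6, so m³ ≡ 6 (mod 11).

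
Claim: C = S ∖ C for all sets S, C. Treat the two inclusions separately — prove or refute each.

(⊆) This inclusion fails. Take S = ∅, C = {1}; then 1 ∈ C but 1 ∉ S ∖ C.

(⊇) This inclusion fails. Take S = {1}, C = ∅; then 1 ∈ S ∖ C but 1 ∉ C.

(⊆) fails and (⊇) fails.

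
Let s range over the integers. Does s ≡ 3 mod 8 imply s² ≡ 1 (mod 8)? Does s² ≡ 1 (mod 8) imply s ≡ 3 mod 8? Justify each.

(⇒) holds; (⇐) fails.

(←) This fails: take s = 1. Then 1² = 1 ≡ 1 (mod 8), yet 1 ≡ 1 (mod 8), not 3.

(→) Suppose s ≡ 3 mod 8. Write s = 8j + 3. Then (8j + 3)² = 64j² + 48j + 9 = 8(8j² + 6j + 1) + 1, so s² ≡ 1 (mod 8).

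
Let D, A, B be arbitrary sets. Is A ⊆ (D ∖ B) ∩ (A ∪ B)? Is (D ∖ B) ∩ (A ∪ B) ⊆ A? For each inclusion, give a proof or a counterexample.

(⊆) fails; (⊇) holds.

(⟹) This inclusion fails. Take D = ∅, A = {1}, B = ∅; then 1 ∈ A but 1 ∉ (D ∖ B) ∩ (A ∪ B).

(⟸) Let x ∈ (D ∖ B) ∩ (A ∪ B). Then x ∈ D ∩ A and x ∉ B, from which x ∈ A.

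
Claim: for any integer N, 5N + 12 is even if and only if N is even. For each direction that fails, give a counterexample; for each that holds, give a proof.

Both directions hold.

[⇒] Suppose 5N + 12 is even. Since 5 is odd, 5N and N have the same parity, so 5N + 12 ≡ N + 12 (mod 2). As 12 is even, 5N + 12 is even exactly when N is even. Thus N is even.

[⇐] Conversely, suppose N is even; write N = 2j. Then 5N + 12 = 5·(2j) + 12 = 2·5j + 12, which is even.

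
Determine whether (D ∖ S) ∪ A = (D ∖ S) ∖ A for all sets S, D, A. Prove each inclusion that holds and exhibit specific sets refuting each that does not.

(⟹) This inclusion fails. Take S = ∅, D = ∅, A = {1}; then 1 ∈ (D ∖ S) ∪ A but 1 ∉ (D ∖ S) ∖ A.

(⟸) Let x ∈ (D ∖ S) ∖ A. Then x ∈ D and x ∉ S, A, from which x ∈ (D ∖ S) ∪ A.

Only the reverse inclusion holds.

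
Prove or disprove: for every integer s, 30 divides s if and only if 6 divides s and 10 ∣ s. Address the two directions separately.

Both directions hold; the statement is true.

(→) If 30 ∣ s, write s = 30q. Since 30 = 5·6, s = 6·(5q), so 6 ∣ s; and since 30 = 3·10, s = 10·(3q), so 10 ∣ s.

(←) Suppose 6 ∣ s and 10 ∣ s. Any common multiple of 6 and 10 is a multiple of their lcm; here lcm(6, 10) = 6·10/gcd(6, 10) = 60/2 = 30, so 30 ∣ s.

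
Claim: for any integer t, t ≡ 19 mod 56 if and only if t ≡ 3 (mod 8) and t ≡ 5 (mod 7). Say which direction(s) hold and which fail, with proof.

Forward direction. Suppose t ≡ 19 (mod 56); write t = 56j + 19. Since 8 ∣ 56, reducing mod 8 gives t ≡ 19 ≡ 3 (mod 8); since 7 ∣ 56, reducing mod 7 gives t ≡ 19 ≡ 5 (mod 7).

Converse. If t ≡ 3 (mod 8) and t ≡ 5 (mod 7), then by the Chinese remainder theorem t ≡ 19 (mod 56). This is exactly t ≡ 19 (mod 56).

Both directions hold.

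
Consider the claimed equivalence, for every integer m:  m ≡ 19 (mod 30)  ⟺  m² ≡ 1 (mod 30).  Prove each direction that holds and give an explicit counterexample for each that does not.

[⇒] Suppose m ≡ 19 (mod 30). Write m = 30j + 19. Then (30j + 19)² = 900j² + 1140j + 361 = 30(30j² + 38j + 12) + 1, so m² ≡ 1 (mod 30).

[⇐] This fails: take m = 1. Then 1² = 1 ≡ 1 (mod 30), yet 1 ≡ 1 (mod 30), not 19.

Only the forward implication holds.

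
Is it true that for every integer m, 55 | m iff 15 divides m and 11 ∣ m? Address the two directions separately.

Only the converse holds.

Forward direction. This fails: take m = 55. Certainly 55 ∣ 55, but 15 ∤ 55.

Converse. Suppose 15 ∣ m and 11 ∣ m. Any common multiple of 15 and 11 is a multiple of their lcm; here gcd(15, 11) = 1, so lcm(15, 11) = 15·11 = 165, so 165 ∣ m. Since 55 ∣ 165, it follows that 55 ∣ m.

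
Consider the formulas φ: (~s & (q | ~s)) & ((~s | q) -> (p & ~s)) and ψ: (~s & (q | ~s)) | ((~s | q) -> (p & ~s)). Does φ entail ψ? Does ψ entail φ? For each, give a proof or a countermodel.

(⇒) Assume the antecedent. If s is true, the antecedent cannot hold. If s is false, the consequent reduces to true regardless of the other variables. Either way the consequent holds.

(⇐) This fails. Under s = F, q = F, p = F, the left side is false but the right side is true.

The forward direction holds; the converse fails.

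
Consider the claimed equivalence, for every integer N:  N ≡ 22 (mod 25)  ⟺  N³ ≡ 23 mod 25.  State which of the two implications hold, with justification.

Equivalent; both directions hold.

(→) Suppose N ≡ 22 (mod 25). Write N = 25j + 22. Then (25j + 22)³ = 15625j³ + 41250j² + 36300j + 10648 = 25(625j³ + 1650j² + 1452j + 425) + 23, so N³ ≡ 23 (mod 25).

(←) Conversely, suppose N³ ≡ 23 (mod 25). The only residue r in {0, …, 24} with r³ ≡ 23 (mod 25) is r = 22, so N ≡ 22 (mod 25).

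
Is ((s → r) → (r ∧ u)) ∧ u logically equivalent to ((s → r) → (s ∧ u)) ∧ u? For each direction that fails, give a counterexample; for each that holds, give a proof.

[⇒] This fails. Under s = F, r = T, u = T, the left side is true but the right side is false.

[⇐] Assume the antecedent. If s is true, the antecedent forces (s = T, r = F, u = T) or (s = T, r = T, u = T), and ((s → r) → (r ∧ u)) ∧ u holds there. If s is false, the antecedent cannot hold. Either way ((s → r) → (r ∧ u)) ∧ u holds.

Not equivalent: only (⇐) holds.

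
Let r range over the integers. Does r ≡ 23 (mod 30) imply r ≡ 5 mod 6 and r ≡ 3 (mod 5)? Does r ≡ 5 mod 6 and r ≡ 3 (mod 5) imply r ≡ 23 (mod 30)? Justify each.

Forward direction. Suppose r ≡ 23 (mod 30); write r = 30j + 23. Since 6 ∣ 30, reducing mod 6 gives r ≡ 23 ≡ 5 (mod 6); since 5 ∣ 30, reducing mod 5 gives r ≡ 23 ≡ 3 (mod 5).

Converse. If r ≡ 5 (mod 6) and r ≡ 3 (mod 5), then by the Chinese remainder theorem r ≡ 23 (mod 30). This is exactly r ≡ 23 (mod 30).

Both implications hold.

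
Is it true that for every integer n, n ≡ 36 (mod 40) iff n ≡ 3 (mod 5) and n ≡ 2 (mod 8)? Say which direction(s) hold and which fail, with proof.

Neither direction holds.

[⇒] This fails: n = 36 gives 36 ≡ 36 (mod 40) but 36 ≡ 1 (mod 5), so the conjunction on the right does not hold.

[⇐] This fails: n = 18 satisfies both congruences on the right (18 ≡ 3 mod 5 and 18 ≡ 2 mod 8) yet 18 ≡ 18 (mod 40), not 36.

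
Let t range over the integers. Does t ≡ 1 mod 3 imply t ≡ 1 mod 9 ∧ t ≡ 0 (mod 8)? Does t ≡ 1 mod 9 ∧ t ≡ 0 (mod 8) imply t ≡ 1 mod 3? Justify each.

Only the reverse direction holds.

(→) This fails: t = 1 gives 1 ≡ 1 (mod 3) but 1 ≡ 1 (mod 8), so the conjunction on the right does not hold.

(←) Conversely, if t ≡ 1 (mod 9) and t ≡ 0 (mod 8), then by the Chinese remainder theorem t ≡ 64 (mod 72). Since 64 ≡ 1 (mod 3) and 3 ∣ 72, we get t ≡ 1 (mod 3).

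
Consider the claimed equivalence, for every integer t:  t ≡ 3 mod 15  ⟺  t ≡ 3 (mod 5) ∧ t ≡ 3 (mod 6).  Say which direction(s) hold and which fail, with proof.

(⇒) This fails: t = 18 gives 18 ≡ 3 (mod 15) but 18 ≡ 0 (mod 6), so the conjunction on the right does not hold.

(⇐) Conversely, if t ≡ 3 (mod 5) and t ≡ 3 (mod 6), then by the Chinese remainder theorem t ≡ 3 (mod 30). Since 3 ≡ 3 (mod 15) and 15 ∣ 30, we get t ≡ 3 (mod 15).

The forward direction fails; the converse holds.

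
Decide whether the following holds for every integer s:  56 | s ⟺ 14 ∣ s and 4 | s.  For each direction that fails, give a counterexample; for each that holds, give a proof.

(⟹) If 56 ∣ s, write s = 56q. Since 56 = 4·14, s = 14·(4q), so 14 ∣ s; and since 56 = 14·4, s = 4·(14q), so 4 ∣ s.

(⟸) This fails: take s = 28. Both 14 ∣ 28 and 4 ∣ 28, yet 28 is not a multiple of 56 (since 28 = 0·56 + 28), so 56 ∤ 28.

(⇒) holds; (⇐) fails.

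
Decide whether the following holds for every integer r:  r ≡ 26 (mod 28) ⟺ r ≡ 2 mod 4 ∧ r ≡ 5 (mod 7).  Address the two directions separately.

(⟹) Suppose r ≡ 26 (mod 28); write r = 28j + 26. Since 4 ∣ 28, reducing mod 4 gives r ≡ 26 ≡ 2 (mod 4); since 7 ∣ 28, reducing mod 7 gives r ≡ 26 ≡ 5 (mod 7).

(⟸) Conversely, if r ≡ 2 (mod 4) and r ≡ 5 (mod 7), then by the Chinese remainder theorem r ≡ 26 (mod 28). This is exactly r ≡ 26 (mod 28).

Both directions hold.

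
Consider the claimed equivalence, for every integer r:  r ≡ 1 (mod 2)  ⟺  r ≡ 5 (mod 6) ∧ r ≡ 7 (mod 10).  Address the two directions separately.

(⇒) This fails: r = 1 gives 1 ≡ 1 (mod 2) but 1 ≡ 1 (mod 6), so the conjunction on the right does not hold.

(⇐) Conversely, if r ≡ 5 (mod 6) and r ≡ 7 (mod 10), then by the Chinese remainder theorem r ≡ 17 (mod 30). Since 17 ≡ 1 (mod 2) and 2 ∣ 30, we get r ≡ 1 (mod 2).

Only the reverse direction holds.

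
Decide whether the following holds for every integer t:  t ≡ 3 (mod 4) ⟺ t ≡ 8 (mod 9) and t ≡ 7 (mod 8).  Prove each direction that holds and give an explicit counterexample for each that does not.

Forward direction. This fails: t = 3 gives 3 ≡ 3 (mod 4) but 3 ≡ 3 (mod 9), so the conjunction on the right does not hold.

Converse. If t ≡ 8 (mod 9) and t ≡ 7 (mod 8), then by the Chinese remainder theorem t ≡ 71 (mod 72). Since 71 ≡ 3 (mod 4) and 4 ∣ 72, we get t ≡ 3 (mod 4).

(⇒) fails; (⇐) holds.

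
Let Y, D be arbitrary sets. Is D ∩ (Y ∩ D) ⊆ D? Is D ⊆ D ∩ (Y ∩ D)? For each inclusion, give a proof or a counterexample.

Forward inclusion. Let x ∈ D ∩ (Y ∩ D). Then x ∈ Y ∩ D, from which x ∈ D.

Reverse inclusion. This inclusion fails. Take Y = ∅, D = {1}; then 1 ∈ D but 1 ∉ D ∩ (Y ∩ D).

(⊆) holds; (⊇) fails.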